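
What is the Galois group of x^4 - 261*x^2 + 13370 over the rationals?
Gal(K/Q) = V_4 (Klein four-group, Z/2Z × Z/2Z)

f factors as (x^2 - 70)(x^2 - 191), so the splitting field is K = Q(sqrt(70), sqrt(191)). The elements 70, 191, 13370 are all non-squares in Q, so sqrt(70) and sqrt(191) generate independent quadratic extensions. Thus [K:Q] = 4 and Gal(K/Q) is generated by the two order-2 automorphisms sqrt(70) ↦ -sqrt(70) and sqrt(191) ↦ -sqrt(191), giving V_4.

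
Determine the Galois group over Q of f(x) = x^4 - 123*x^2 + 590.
Gal(K/Q) = V_4 (Klein four-group, Z/2Z × Z/2Z)

f factors as (x^2 - 118)(x^2 - 5), so the splitting field is K = Q(sqrt(118), sqrt(5)). The elements 118, 5, 590 are all non-squares in Q, so sqrt(118) and sqrt(5) generate independent quadratic extensions. Thus [K:Q] = 4 and Gal(K/Q) is generated by the two order-2 automorphisms sqrt(118) ↦ -sqrt(118) and sqrt(5) ↦ -sqrt(5), giving V_4.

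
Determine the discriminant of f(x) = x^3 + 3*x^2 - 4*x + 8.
Δ = -3920

For x^3 + a x^2 + b x + c the discriminant is Δ = 18 a b c - 4 a^3 c + a^2 b^2 - 4 b^3 - 27 c^2.
Plug a = 3, b = -4, c = 8:
  18*(3)*(-4)*(8) - 4*(3)^3*(8) + (3)^2*(-4)^2 - 4*(-4)^3 - 27*(8)^2
  = -1728 + (-864) + 144 + (256) + (-1728)
  = -3920.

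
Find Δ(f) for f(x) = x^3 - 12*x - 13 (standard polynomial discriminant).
Δ = 2349

For a depressed cubic x^3 + p x + q the discriminant is Δ = -4 p^3 - 27 q^2 = -4*(-12)^3 - 27*(-13)^2 = 6912 - 4563 = 2349.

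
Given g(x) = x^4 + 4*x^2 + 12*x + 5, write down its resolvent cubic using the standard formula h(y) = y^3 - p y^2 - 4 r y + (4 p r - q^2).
h(y) = y^3 - 4*y^2 - 20*y - 64

Identify coefficients: p = 4, q = 12, r = 5.
Plug into h(y) = y^3 - p y^2 - 4 r y + (4 p r - q^2):
  h(y) = y^3 - (4) y^2 - 4*(5) y + (4*(4)*(5) - (12)^2)
       = y^3 + (-4) y^2 + (-20) y + (-64).
Simplifying: h(y) = y^3 - 4*y^2 - 20*y - 64.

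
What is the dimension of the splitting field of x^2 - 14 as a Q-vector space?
[K:Q] = 2

The polynomial x^2 - 14 is irreducible over Q since 14 is not a perfect square. Its splitting field is Q(sqrt(14)), which has degree 2 over Q.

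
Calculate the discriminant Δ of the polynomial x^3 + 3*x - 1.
Δ = -135

For a depressed cubic x^3 + p x + q the discriminant is Δ = -4 p^3 - 27 q^2 = -4*(3)^3 - 27*(-1)^2 = -108 - 27 = -135.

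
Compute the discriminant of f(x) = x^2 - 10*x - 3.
Δ = 112

For a quadratic a x^2 + b x + c the discriminant is Δ = b^2 - 4ac = (-10)^2 - 4*(1)*(-3) = 100 - (-12) = 112.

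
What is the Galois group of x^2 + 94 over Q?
Gal(K/Q) = Z/2Z (cyclic of order 2)

x^2 + 94 is irreducible over Q since -94 is not a rational square. The splitting field Q(sqrt(-94)) has degree 2 over Q, and its unique nontrivial automorphism is sqrt(-94) ↦ -sqrt(-94). Hence Gal(Q(sqrt(-94))/Q) = Z/2Z.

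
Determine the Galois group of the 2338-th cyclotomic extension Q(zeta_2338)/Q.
|Gal(Q(zeta_2338)/Q)| = phi(2338) = 996; group ≅ (Z/2338Z)^* ≅ Z/6Z × Z/166Z

The n-th cyclotomic polynomial Φ_2338(x) is the minimal polynomial of zeta_2338 over Q and has degree phi(2338) = 996. So Q(zeta_2338) is a degree-996 Galois extension with Galois group (Z/2338Z)^*. By CRT, (Z/2338Z)^* ≅ (Z/2Z)^* × (Z/7Z)^* × (Z/167Z)^*. Each prime-power unit group is (Z/2Z)^* ≅ trivial group (order 1); (Z/7Z)^* ≅ Z/6Z; (Z/167Z)^* ≅ Z/166Z. Hence Gal(Q(zeta_2338)/Q) ≅ Z/6Z × Z/166Z.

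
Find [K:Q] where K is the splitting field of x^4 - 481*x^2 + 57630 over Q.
[K:Q] = 4

f factors as (x^2 - 226)(x^2 - 255); the splitting field is K = Q(sqrt(226), sqrt(255)). Since 226, 255, and 57630 are all non-squares in Q, the three subfields Q(sqrt(226)), Q(sqrt(255)), Q(sqrt(57630)) are distinct degree-2 extensions, so [K:Q] = 4 (Klein four Galois group).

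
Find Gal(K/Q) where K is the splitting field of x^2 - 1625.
Gal(K/Q) = Z/2Z (cyclic of order 2)

x^2 - 1625 is irreducible over Q since 1625 is not a rational square. The splitting field Q(sqrt(1625)) has degree 2 over Q, and its unique nontrivial automorphism is sqrt(1625) ↦ -sqrt(1625). Hence Gal(Q(sqrt(1625))/Q) = Z/2Z.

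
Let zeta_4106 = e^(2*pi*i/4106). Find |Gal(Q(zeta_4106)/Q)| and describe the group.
|Gal(Q(zeta_4106)/Q)| = phi(4106) = 2052; group ≅ (Z/4106Z)^* ≅ Z/2052Z

The n-th cyclotomic polynomial Φ_4106(x) is the minimal polynomial of zeta_4106 over Q and has degree phi(4106) = 2052. So Q(zeta_4106) is a degree-2052 Galois extension with Galois group (Z/4106Z)^*. By CRT, (Z/4106Z)^* ≅ (Z/2Z)^* × (Z/2053Z)^*. Each prime-power unit group is (Z/2Z)^* ≅ trivial group (order 1); (Z/2053Z)^* ≅ Z/2052Z. Hence Gal(Q(zeta_4106)/Q) ≅ Z/2052Z.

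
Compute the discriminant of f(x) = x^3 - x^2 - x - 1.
Δ = -44

For x^3 + a x^2 + b x + c the discriminant is Δ = 18 a b c - 4 a^3 c + a^2 b^2 - 4 b^3 - 27 c^2.
Plug a = -1, b = -1, c = -1:
  18*(-1)*(-1)*(-1) - 4*(-1)^3*(-1) + (-1)^2*(-1)^2 - 4*(-1)^3 - 27*(-1)^2
  = -18 + (-4) + 1 + (4) + (-27)
  = -44.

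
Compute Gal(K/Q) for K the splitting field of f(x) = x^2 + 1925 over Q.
Gal(K/Q) = Z/2Z (cyclic of order 2)

x^2 + 1925 is irreducible over Q since -1925 is not a rational square. The splitting field Q(sqrt(-1925)) has degree 2 over Q, and its unique nontrivial automorphism is sqrt(-1925) ↦ -sqrt(-1925). Hence Gal(Q(sqrt(-1925))/Q) = Z/2Z.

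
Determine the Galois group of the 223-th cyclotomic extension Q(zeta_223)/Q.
|Gal(Q(zeta_223)/Q)| = phi(223) = 222; group ≅ (Z/223Z)^* ≅ Z/222Z

The n-th cyclotomic polynomial Φ_223(x) is the minimal polynomial of zeta_223 over Q and has degree phi(223) = 222. So Q(zeta_223) is a degree-222 Galois extension with Galois group (Z/223Z)^*. (Z/223Z)^* is cyclic since 223 is an odd prime power (or 4). Hence Gal(Q(zeta_223)/Q) ≅ Z/222Z.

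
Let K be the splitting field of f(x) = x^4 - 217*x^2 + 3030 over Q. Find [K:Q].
[K:Q] = 4

f factors as (x^2 - 15)(x^2 - 202); the splitting field is K = Q(sqrt(15), sqrt(202)). Since 15, 202, and 3030 are all non-squares in Q, the three subfields Q(sqrt(15)), Q(sqrt(202)), Q(sqrt(3030)) are distinct degree-2 extensions, so [K:Q] = 4 (Klein four Galois group).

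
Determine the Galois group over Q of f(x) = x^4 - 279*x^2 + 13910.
Gal(K/Q) = V_4 (Klein four-group, Z/2Z × Z/2Z)

f factors as (x^2 - 65)(x^2 - 214), so the splitting field is K = Q(sqrt(65), sqrt(214)). The elements 65, 214, 13910 are all non-squares in Q, so sqrt(65) and sqrt(214) generate independent quadratic extensions. Thus [K:Q] = 4 and Gal(K/Q) is generated by the two order-2 automorphisms sqrt(65) ↦ -sqrt(65) and sqrt(214) ↦ -sqrt(214), giving V_4.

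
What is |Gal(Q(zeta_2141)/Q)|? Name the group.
|Gal(Q(zeta_2141)/Q)| = phi(2141) = 2140; group ≅ (Z/2141Z)^* ≅ Z/2140Z

The n-th cyclotomic polynomial Φ_2141(x) is the minimal polynomial of zeta_2141 over Q and has degree phi(2141) = 2140. So Q(zeta_2141) is a degree-2140 Galois extension with Galois group (Z/2141Z)^*. (Z/2141Z)^* is cyclic since 2141 is an odd prime power (or 4). Hence Gal(Q(zeta_2141)/Q) ≅ Z/2140Z.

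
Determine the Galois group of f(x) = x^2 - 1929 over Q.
Gal(K/Q) = Z/2Z (cyclic of order 2)

x^2 - 1929 is irreducible over Q since 1929 is not a rational square. The splitting field Q(sqrt(1929)) has degree 2 over Q, and its unique nontrivial automorphism is sqrt(1929) ↦ -sqrt(1929). Hence Gal(Q(sqrt(1929))/Q) = Z/2Z.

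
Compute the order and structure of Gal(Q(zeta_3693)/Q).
|Gal(Q(zeta_3693)/Q)| = phi(3693) = 2460; group ≅ (Z/3693Z)^* ≅ Z/2Z × Z/1230Z

The n-th cyclotomic polynomial Φ_3693(x) is the minimal polynomial of zeta_3693 over Q and has degree phi(3693) = 2460. So Q(zeta_3693) is a degree-2460 Galois extension with Galois group (Z/3693Z)^*. By CRT, (Z/3693Z)^* ≅ (Z/3Z)^* × (Z/1231Z)^*. Each prime-power unit group is (Z/3Z)^* ≅ Z/2Z; (Z/1231Z)^* ≅ Z/1230Z. Hence Gal(Q(zeta_3693)/Q) ≅ Z/2Z × Z/1230Z.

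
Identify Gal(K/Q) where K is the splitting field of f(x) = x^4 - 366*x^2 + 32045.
Gal(K/Q) = V_4 (Klein four-group, Z/2Z × Z/2Z)

f factors as (x^2 - 221)(x^2 - 145), so the splitting field is K = Q(sqrt(221), sqrt(145)). The elements 221, 145, 32045 are all non-squares in Q, so sqrt(221) and sqrt(145) generate independent quadratic extensions. Thus [K:Q] = 4 and Gal(K/Q) is generated by the two order-2 automorphisms sqrt(221) ↦ -sqrt(221) and sqrt(145) ↦ -sqrt(145), giving V_4.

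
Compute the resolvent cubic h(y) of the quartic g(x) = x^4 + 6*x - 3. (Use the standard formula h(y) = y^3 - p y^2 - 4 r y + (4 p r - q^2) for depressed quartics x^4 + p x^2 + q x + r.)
h(y) = y^3 + 12*y - 36

Identify coefficients: p = 0, q = 6, r = -3.
Plug into h(y) = y^3 - p y^2 - 4 r y + (4 p r - q^2):
  h(y) = y^3 - (0) y^2 - 4*(-3) y + (4*(0)*(-3) - (6)^2)
       = y^3 + (0) y^2 + (12) y + (-36).
Simplifying: h(y) = y^3 + 12*y - 36.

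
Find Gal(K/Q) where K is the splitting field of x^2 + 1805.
Gal(K/Q) = Z/2Z (cyclic of order 2)

x^2 + 1805 is irreducible over Q since -1805 is not a rational square. The splitting field Q(sqrt(-1805)) has degree 2 over Q, and its unique nontrivial automorphism is sqrt(-1805) ↦ -sqrt(-1805). Hence Gal(Q(sqrt(-1805))/Q) = Z/2Z.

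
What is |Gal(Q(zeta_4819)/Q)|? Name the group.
|Gal(Q(zeta_4819)/Q)| = phi(4819) = 4680; group ≅ (Z/4819Z)^* ≅ Z/60Z × Z/78Z

The n-th cyclotomic polynomial Φ_4819(x) is the minimal polynomial of zeta_4819 over Q and has degree phi(4819) = 4680. So Q(zeta_4819) is a degree-4680 Galois extension with Galois group (Z/4819Z)^*. By CRT, (Z/4819Z)^* ≅ (Z/61Z)^* × (Z/79Z)^*. Each prime-power unit group is (Z/61Z)^* ≅ Z/60Z; (Z/79Z)^* ≅ Z/78Z. Hence Gal(Q(zeta_4819)/Q) ≅ Z/60Z × Z/78Z.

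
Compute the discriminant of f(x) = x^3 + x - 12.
Δ = -3892

For a depressed cubic x^3 + p x + q the discriminant is Δ = -4 p^3 - 27 q^2 = -4*(1)^3 - 27*(-12)^2 = -4 - 3888 = -3892.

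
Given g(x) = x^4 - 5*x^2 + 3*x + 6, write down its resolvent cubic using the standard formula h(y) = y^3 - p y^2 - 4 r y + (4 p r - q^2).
h(y) = y^3 + 5*y^2 - 24*y - 129

Identify coefficients: p = -5, q = 3, r = 6.
Plug into h(y) = y^3 - p y^2 - 4 r y + (4 p r - q^2):
  h(y) = y^3 - (-5) y^2 - 4*(6) y + (4*(-5)*(6) - (3)^2)
       = y^3 + (5) y^2 + (-24) y + (-129).
Simplifying: h(y) = y^3 + 5*y^2 - 24*y - 129.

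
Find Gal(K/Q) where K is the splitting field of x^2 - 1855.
Gal(K/Q) = Z/2Z (cyclic of order 2)

x^2 - 1855 is irreducible over Q since 1855 is not a rational square. The splitting field Q(sqrt(1855)) has degree 2 over Q, and its unique nontrivial automorphism is sqrt(1855) ↦ -sqrt(1855). Hence Gal(Q(sqrt(1855))/Q) = Z/2Z.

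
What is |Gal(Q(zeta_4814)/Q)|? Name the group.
|Gal(Q(zeta_4814)/Q)| = phi(4814) = 2296; group ≅ (Z/4814Z)^* ≅ Z/28Z × Z/82Z

The n-th cyclotomic polynomial Φ_4814(x) is the minimal polynomial of zeta_4814 over Q and has degree phi(4814) = 2296. So Q(zeta_4814) is a degree-2296 Galois extension with Galois group (Z/4814Z)^*. By CRT, (Z/4814Z)^* ≅ (Z/2Z)^* × (Z/29Z)^* × (Z/83Z)^*. Each prime-power unit group is (Z/2Z)^* ≅ trivial group (order 1); (Z/29Z)^* ≅ Z/28Z; (Z/83Z)^* ≅ Z/82Z. Hence Gal(Q(zeta_4814)/Q) ≅ Z/28Z × Z/82Z.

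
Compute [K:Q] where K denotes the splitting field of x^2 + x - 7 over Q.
[K:Q] = 2

The discriminant of x^2 + (1)*x + (-7) is b^2 - 4c = 1 - (-28) = 29. Since 29 is not a perfect square in Q, the polynomial is irreducible over Q. Its two roots generate a degree-2 extension, so [K:Q] = 2.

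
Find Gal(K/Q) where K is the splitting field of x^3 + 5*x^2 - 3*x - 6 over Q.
Gal(K/Q) = S_3 (symmetric group of order 6)

Compute the discriminant of x^3 + (5)*x^2 + (-3)*x + (-6): Δ = 3981. Since Δ is not a rational square, the Galois group is not contained in A_3; it must be the full S_3 (irreducibility of the cubic rules out anything smaller).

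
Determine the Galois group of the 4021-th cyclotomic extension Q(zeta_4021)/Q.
|Gal(Q(zeta_4021)/Q)| = phi(4021) = 4020; group ≅ (Z/4021Z)^* ≅ Z/4020Z

The n-th cyclotomic polynomial Φ_4021(x) is the minimal polynomial of zeta_4021 over Q and has degree phi(4021) = 4020. So Q(zeta_4021) is a degree-4020 Galois extension with Galois group (Z/4021Z)^*. (Z/4021Z)^* is cyclic since 4021 is an odd prime power (or 4). Hence Gal(Q(zeta_4021)/Q) ≅ Z/4020Z.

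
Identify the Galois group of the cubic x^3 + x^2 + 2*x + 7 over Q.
Gal(K/Q) = S_3 (symmetric group of order 6)

Compute the discriminant of x^3 + (1)*x^2 + (2)*x + (7): Δ = -1127. Since Δ is not a rational square, the Galois group is not contained in A_3; it must be the full S_3 (irreducibility of the cubic rules out anything smaller).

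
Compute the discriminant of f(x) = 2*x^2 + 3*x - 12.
Δ = 105

For a quadratic a x^2 + b x + c the discriminant is Δ = b^2 - 4ac = (3)^2 - 4*(2)*(-12) = 9 - (-96) = 105.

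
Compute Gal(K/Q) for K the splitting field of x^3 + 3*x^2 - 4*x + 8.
Gal(K/Q) = S_3 (symmetric group of order 6)

Compute the discriminant of x^3 + (3)*x^2 + (-4)*x + (8): Δ = -3920. Since Δ is not a rational square, the Galois group is not contained in A_3; it must be the full S_3 (irreducibility of the cubic rules out anything smaller).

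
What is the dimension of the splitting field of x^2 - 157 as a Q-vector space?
[K:Q] = 2

The polynomial x^2 - 157 is irreducible over Q since 157 is not a perfect square. Its splitting field is Q(sqrt(157)), which has degree 2 over Q.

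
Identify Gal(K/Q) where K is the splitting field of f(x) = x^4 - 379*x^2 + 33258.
Gal(K/Q) = V_4 (Klein four-group, Z/2Z × Z/2Z)

f factors as (x^2 - 138)(x^2 - 241), so the splitting field is K = Q(sqrt(138), sqrt(241)). The elements 138, 241, 33258 are all non-squares in Q, so sqrt(138) and sqrt(241) generate independent quadratic extensions. Thus [K:Q] = 4 and Gal(K/Q) is generated by the two order-2 automorphisms sqrt(138) ↦ -sqrt(138) and sqrt(241) ↦ -sqrt(241), giving V_4.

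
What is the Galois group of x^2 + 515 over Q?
Gal(K/Q) = Z/2Z (cyclic of order 2)

x^2 + 515 is irreducible over Q since -515 is not a rational square. The splitting field Q(sqrt(-515)) has degree 2 over Q, and its unique nontrivial automorphism is sqrt(-515) ↦ -sqrt(-515). Hence Gal(Q(sqrt(-515))/Q) = Z/2Z.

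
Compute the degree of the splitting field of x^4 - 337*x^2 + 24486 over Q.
[K:Q] = 4

f factors as (x^2 - 231)(x^2 - 106); the splitting field is K = Q(sqrt(231), sqrt(106)). Since 231, 106, and 24486 are all non-squares in Q, the three subfields Q(sqrt(231)), Q(sqrt(106)), Q(sqrt(24486)) are distinct degree-2 extensions, so [K:Q] = 4 (Klein four Galois group).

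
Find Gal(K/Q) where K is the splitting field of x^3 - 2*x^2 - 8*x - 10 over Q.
Gal(K/Q) = S_3 (symmetric group of order 6)

Compute the discriminant of x^3 + (-2)*x^2 + (-8)*x + (-10): Δ = -3596. Since Δ is not a rational square, the Galois group is not contained in A_3; it must be the full S_3 (irreducibility of the cubic rules out anything smaller).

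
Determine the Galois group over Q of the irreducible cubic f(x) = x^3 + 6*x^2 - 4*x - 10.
Gal(K/Q) = S_3 (symmetric group of order 6)

Compute the discriminant of x^3 + (6)*x^2 + (-4)*x + (-10): Δ = 11092. Since Δ is not a rational square, the Galois group is not contained in A_3; it must be the full S_3 (irreducibility of the cubic rules out anything smaller).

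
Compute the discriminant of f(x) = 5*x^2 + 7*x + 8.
Δ = -111

For a quadratic a x^2 + b x + c the discriminant is Δ = b^2 - 4ac = (7)^2 - 4*(5)*(8) = 49 - (160) = -111.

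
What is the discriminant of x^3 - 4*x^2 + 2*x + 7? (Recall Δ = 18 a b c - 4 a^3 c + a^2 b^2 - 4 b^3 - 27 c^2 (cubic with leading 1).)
Δ = -507

For x^3 + a x^2 + b x + c the discriminant is Δ = 18 a b c - 4 a^3 c + a^2 b^2 - 4 b^3 - 27 c^2.
Plug a = -4, b = 2, c = 7:
  18*(-4)*(2)*(7) - 4*(-4)^3*(7) + (-4)^2*(2)^2 - 4*(2)^3 - 27*(7)^2
  = -1008 + (1792) + 64 + (-32) + (-1323)
  = -507.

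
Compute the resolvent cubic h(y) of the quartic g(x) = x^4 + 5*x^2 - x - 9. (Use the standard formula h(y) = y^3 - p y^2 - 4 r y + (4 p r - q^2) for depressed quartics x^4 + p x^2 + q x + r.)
h(y) = y^3 - 5*y^2 + 36*y - 181

Identify coefficients: p = 5, q = -1, r = -9.
Plug into h(y) = y^3 - p y^2 - 4 r y + (4 p r - q^2):
  h(y) = y^3 - (5) y^2 - 4*(-9) y + (4*(5)*(-9) - (-1)^2)
       = y^3 + (-5) y^2 + (36) y + (-181).
Simplifying: h(y) = y^3 - 5*y^2 + 36*y - 181.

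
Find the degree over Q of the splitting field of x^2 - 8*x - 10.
[K:Q] = 2

The discriminant of x^2 + (-8)*x + (-10) is b^2 - 4c = 64 - (-40) = 104. Since 104 is not a perfect square in Q, the polynomial is irreducible over Q. Its two roots generate a degree-2 extension, so [K:Q] = 2.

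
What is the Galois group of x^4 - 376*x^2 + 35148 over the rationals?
Gal(K/Q) = V_4 (Klein four-group, Z/2Z × Z/2Z)

f factors as (x^2 - 202)(x^2 - 174), so the splitting field is K = Q(sqrt(202), sqrt(174)). The elements 202, 174, 35148 are all non-squares in Q, so sqrt(202) and sqrt(174) generate independent quadratic extensions. Thus [K:Q] = 4 and Gal(K/Q) is generated by the two order-2 automorphisms sqrt(202) ↦ -sqrt(202) and sqrt(174) ↦ -sqrt(174), giving V_4.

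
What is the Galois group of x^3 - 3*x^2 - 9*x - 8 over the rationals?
Gal(K/Q) = S_3 (symmetric group of order 6)

Compute the discriminant of x^3 + (-3)*x^2 + (-9)*x + (-8): Δ = -2835. Since Δ is not a rational square, the Galois group is not contained in A_3; it must be the full S_3 (irreducibility of the cubic rules out anything smaller).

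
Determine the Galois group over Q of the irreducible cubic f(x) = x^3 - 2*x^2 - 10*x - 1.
Gal(K/Q) = S_3 (symmetric group of order 6)

Compute the discriminant of x^3 + (-2)*x^2 + (-10)*x + (-1): Δ = 3981. Since Δ is not a rational square, the Galois group is not contained in A_3; it must be the full S_3 (irreducibility of the cubic rules out anything smaller).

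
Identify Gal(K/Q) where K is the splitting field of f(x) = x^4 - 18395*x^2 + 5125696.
Gal(K/Q) = Z/2Z (cyclic of order 2)

f factors as (x^2 - 283)(x^2 - 18112), so the splitting field is K = Q(sqrt(283), sqrt(18112)). The squarefree part of 283 is 283 and the squarefree part of 18112 is also 283, so sqrt(283) and sqrt(18112) are both rational multiples of sqrt(283). Hence Q(sqrt(283)) = Q(sqrt(18112)) = Q(sqrt(283)), and the splitting field collapses to a single degree-2 extension with Galois group Z/2Z.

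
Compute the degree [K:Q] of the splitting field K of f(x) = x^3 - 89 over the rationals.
[K:Q] = 6

x^3 - 89 has one real root r = 89^(1/3) and two complex roots r*zeta_3, r*zeta_3^2 where zeta_3 = e^(2*pi*i/3). The splitting field is Q(r, zeta_3). [Q(r):Q] = 3 and [Q(zeta_3):Q] = 2 with gcd = 1, so [Q(r, zeta_3):Q] = 3 * 2 = 6.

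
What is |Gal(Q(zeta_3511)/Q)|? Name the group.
|Gal(Q(zeta_3511)/Q)| = phi(3511) = 3510; group ≅ (Z/3511Z)^* ≅ Z/3510Z

The n-th cyclotomic polynomial Φ_3511(x) is the minimal polynomial of zeta_3511 over Q and has degree phi(3511) = 3510. So Q(zeta_3511) is a degree-3510 Galois extension with Galois group (Z/3511Z)^*. (Z/3511Z)^* is cyclic since 3511 is an odd prime power (or 4). Hence Gal(Q(zeta_3511)/Q) ≅ Z/3510Z.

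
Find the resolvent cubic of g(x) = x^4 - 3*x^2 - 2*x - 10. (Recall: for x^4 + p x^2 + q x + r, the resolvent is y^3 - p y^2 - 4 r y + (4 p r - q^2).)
h(y) = y^3 + 3*y^2 + 40*y + 116

Identify coefficients: p = -3, q = -2, r = -10.
Plug into h(y) = y^3 - p y^2 - 4 r y + (4 p r - q^2):
  h(y) = y^3 - (-3) y^2 - 4*(-10) y + (4*(-3)*(-10) - (-2)^2)
       = y^3 + (3) y^2 + (40) y + (116).
Simplifying: h(y) = y^3 + 3*y^2 + 40*y + 116.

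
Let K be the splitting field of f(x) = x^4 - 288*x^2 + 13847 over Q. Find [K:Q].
[K:Q] = 4

f factors as (x^2 - 61)(x^2 - 227); the splitting field is K = Q(sqrt(61), sqrt(227)). Since 61, 227, and 13847 are all non-squares in Q, the three subfields Q(sqrt(61)), Q(sqrt(227)), Q(sqrt(13847)) are distinct degree-2 extensions, so [K:Q] = 4 (Klein four Galois group).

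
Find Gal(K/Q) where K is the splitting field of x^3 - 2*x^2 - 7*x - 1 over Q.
Gal(K/Q) = S_3 (symmetric group of order 6)

Compute the discriminant of x^3 + (-2)*x^2 + (-7)*x + (-1): Δ = 1257. Since Δ is not a rational square, the Galois group is not contained in A_3; it must be the full S_3 (irreducibility of the cubic rules out anything smaller).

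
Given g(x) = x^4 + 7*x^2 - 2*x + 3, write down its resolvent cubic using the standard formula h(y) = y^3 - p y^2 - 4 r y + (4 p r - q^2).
h(y) = y^3 - 7*y^2 - 12*y + 80

Identify coefficients: p = 7, q = -2, r = 3.
Plug into h(y) = y^3 - p y^2 - 4 r y + (4 p r - q^2):
  h(y) = y^3 - (7) y^2 - 4*(3) y + (4*(7)*(3) - (-2)^2)
       = y^3 + (-7) y^2 + (-12) y + (80).
Simplifying: h(y) = y^3 - 7*y^2 - 12*y + 80.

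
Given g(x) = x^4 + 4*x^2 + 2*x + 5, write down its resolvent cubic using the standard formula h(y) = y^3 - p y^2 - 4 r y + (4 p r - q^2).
h(y) = y^3 - 4*y^2 - 20*y + 76

Identify coefficients: p = 4, q = 2, r = 5.
Plug into h(y) = y^3 - p y^2 - 4 r y + (4 p r - q^2):
  h(y) = y^3 - (4) y^2 - 4*(5) y + (4*(4)*(5) - (2)^2)
       = y^3 + (-4) y^2 + (-20) y + (76).
Simplifying: h(y) = y^3 - 4*y^2 - 20*y + 76.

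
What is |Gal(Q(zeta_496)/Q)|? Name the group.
|Gal(Q(zeta_496)/Q)| = phi(496) = 240; group ≅ (Z/496Z)^* ≅ Z/2Z × Z/4Z × Z/30Z

The n-th cyclotomic polynomial Φ_496(x) is the minimal polynomial of zeta_496 over Q and has degree phi(496) = 240. So Q(zeta_496) is a degree-240 Galois extension with Galois group (Z/496Z)^*. By CRT, (Z/496Z)^* ≅ (Z/16Z)^* × (Z/31Z)^*. Each prime-power unit group is (Z/16Z)^* ≅ Z/2Z × Z/4Z; (Z/31Z)^* ≅ Z/30Z. Hence Gal(Q(zeta_496)/Q) ≅ Z/2Z × Z/4Z × Z/30Z.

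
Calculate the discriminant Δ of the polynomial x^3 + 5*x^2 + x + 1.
Δ = -416

For x^3 + a x^2 + b x + c the discriminant is Δ = 18 a b c - 4 a^3 c + a^2 b^2 - 4 b^3 - 27 c^2.
Plug a = 5, b = 1, c = 1:
  18*(5)*(1)*(1) - 4*(5)^3*(1) + (5)^2*(1)^2 - 4*(1)^3 - 27*(1)^2
  = 90 + (-500) + 25 + (-4) + (-27)
  = -416.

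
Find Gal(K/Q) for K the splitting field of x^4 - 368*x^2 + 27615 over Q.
Gal(K/Q) = V_4 (Klein four-group, Z/2Z × Z/2Z)

f factors as (x^2 - 263)(x^2 - 105), so the splitting field is K = Q(sqrt(263), sqrt(105)). The elements 263, 105, 27615 are all non-squares in Q, so sqrt(263) and sqrt(105) generate independent quadratic extensions. Thus [K:Q] = 4 and Gal(K/Q) is generated by the two order-2 automorphisms sqrt(263) ↦ -sqrt(263) and sqrt(105) ↦ -sqrt(105), giving V_4.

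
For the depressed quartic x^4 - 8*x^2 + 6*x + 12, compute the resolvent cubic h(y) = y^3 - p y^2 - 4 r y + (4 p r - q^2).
h(y) = y^3 + 8*y^2 - 48*y - 420

Identify coefficients: p = -8, q = 6, r = 12.
Plug into h(y) = y^3 - p y^2 - 4 r y + (4 p r - q^2):
  h(y) = y^3 - (-8) y^2 - 4*(12) y + (4*(-8)*(12) - (6)^2)
       = y^3 + (8) y^2 + (-48) y + (-420).
Simplifying: h(y) = y^3 + 8*y^2 - 48*y - 420.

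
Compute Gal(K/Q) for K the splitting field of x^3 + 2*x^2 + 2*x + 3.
Gal(K/Q) = S_3 (symmetric group of order 6)

Compute the discriminant of x^3 + (2)*x^2 + (2)*x + (3): Δ = -139. Since Δ is not a rational square, the Galois group is not contained in A_3; it must be the full S_3 (irreducibility of the cubic rules out anything smaller).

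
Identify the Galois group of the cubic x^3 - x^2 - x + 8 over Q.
Gal(K/Q) = S_3 (symmetric group of order 6)

Compute the discriminant of x^3 + (-1)*x^2 + (-1)*x + (8): Δ = -1547. Since Δ is not a rational square, the Galois group is not contained in A_3; it must be the full S_3 (irreducibility of the cubic rules out anything smaller).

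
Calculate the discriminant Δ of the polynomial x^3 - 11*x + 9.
Δ = 3137

For a depressed cubic x^3 + p x + q the discriminant is Δ = -4 p^3 - 27 q^2 = -4*(-11)^3 - 27*(9)^2 = 5324 - 2187 = 3137.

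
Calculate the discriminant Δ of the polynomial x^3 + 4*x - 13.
Δ = -4819

For a depressed cubic x^3 + p x + q the discriminant is Δ = -4 p^3 - 27 q^2 = -4*(4)^3 - 27*(-13)^2 = -256 - 4563 = -4819.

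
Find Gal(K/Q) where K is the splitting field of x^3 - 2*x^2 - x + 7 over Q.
Gal(K/Q) = S_3 (symmetric group of order 6)

Compute the discriminant of x^3 + (-2)*x^2 + (-1)*x + (7): Δ = -839. Since Δ is not a rational square, the Galois group is not contained in A_3; it must be the full S_3 (irreducibility of the cubic rules out anything smaller).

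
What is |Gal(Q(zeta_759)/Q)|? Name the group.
|Gal(Q(zeta_759)/Q)| = phi(759) = 440; group ≅ (Z/759Z)^* ≅ Z/2Z × Z/10Z × Z/22Z

The n-th cyclotomic polynomial Φ_759(x) is the minimal polynomial of zeta_759 over Q and has degree phi(759) = 440. So Q(zeta_759) is a degree-440 Galois extension with Galois group (Z/759Z)^*. By CRT, (Z/759Z)^* ≅ (Z/3Z)^* × (Z/11Z)^* × (Z/23Z)^*. Each prime-power unit group is (Z/3Z)^* ≅ Z/2Z; (Z/11Z)^* ≅ Z/10Z; (Z/23Z)^* ≅ Z/22Z. Hence Gal(Q(zeta_759)/Q) ≅ Z/2Z × Z/10Z × Z/22Z.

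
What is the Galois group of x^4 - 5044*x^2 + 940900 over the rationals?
Gal(K/Q) = Z/2Z (cyclic of order 2)

f factors as (x^2 - 4850)(x^2 - 194), so the splitting field is K = Q(sqrt(4850), sqrt(194)). The squarefree part of 4850 is 194 and the squarefree part of 194 is also 194, so sqrt(4850) and sqrt(194) are both rational multiples of sqrt(194). Hence Q(sqrt(4850)) = Q(sqrt(194)) = Q(sqrt(194)), and the splitting field collapses to a single degree-2 extension with Galois group Z/2Z.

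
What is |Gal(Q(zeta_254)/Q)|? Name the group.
|Gal(Q(zeta_254)/Q)| = phi(254) = 126; group ≅ (Z/254Z)^* ≅ Z/126Z

The n-th cyclotomic polynomial Φ_254(x) is the minimal polynomial of zeta_254 over Q and has degree phi(254) = 126. So Q(zeta_254) is a degree-126 Galois extension with Galois group (Z/254Z)^*. By CRT, (Z/254Z)^* ≅ (Z/2Z)^* × (Z/127Z)^*. Each prime-power unit group is (Z/2Z)^* ≅ trivial group (order 1); (Z/127Z)^* ≅ Z/126Z. Hence Gal(Q(zeta_254)/Q) ≅ Z/126Z.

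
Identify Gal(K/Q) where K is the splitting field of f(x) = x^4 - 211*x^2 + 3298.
Gal(K/Q) = V_4 (Klein four-group, Z/2Z × Z/2Z)

f factors as (x^2 - 17)(x^2 - 194), so the splitting field is K = Q(sqrt(17), sqrt(194)). The elements 17, 194, 3298 are all non-squares in Q, so sqrt(17) and sqrt(194) generate independent quadratic extensions. Thus [K:Q] = 4 and Gal(K/Q) is generated by the two order-2 automorphisms sqrt(17) ↦ -sqrt(17) and sqrt(194) ↦ -sqrt(194), giving V_4.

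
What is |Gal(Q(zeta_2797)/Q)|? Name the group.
|Gal(Q(zeta_2797)/Q)| = phi(2797) = 2796; group ≅ (Z/2797Z)^* ≅ Z/2796Z

The n-th cyclotomic polynomial Φ_2797(x) is the minimal polynomial of zeta_2797 over Q and has degree phi(2797) = 2796. So Q(zeta_2797) is a degree-2796 Galois extension with Galois group (Z/2797Z)^*. (Z/2797Z)^* is cyclic since 2797 is an odd prime power (or 4). Hence Gal(Q(zeta_2797)/Q) ≅ Z/2796Z.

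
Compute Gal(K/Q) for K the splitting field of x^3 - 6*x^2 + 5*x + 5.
Gal(K/Q) = S_3 (symmetric group of order 6)

Compute the discriminant of x^3 + (-6)*x^2 + (5)*x + (5): Δ = 1345. Since Δ is not a rational square, the Galois group is not contained in A_3; it must be the full S_3 (irreducibility of the cubic rules out anything smaller).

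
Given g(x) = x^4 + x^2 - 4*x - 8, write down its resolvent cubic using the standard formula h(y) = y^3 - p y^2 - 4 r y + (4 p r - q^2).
h(y) = y^3 - y^2 + 32*y - 48

Identify coefficients: p = 1, q = -4, r = -8.
Plug into h(y) = y^3 - p y^2 - 4 r y + (4 p r - q^2):
  h(y) = y^3 - (1) y^2 - 4*(-8) y + (4*(1)*(-8) - (-4)^2)
       = y^3 + (-1) y^2 + (32) y + (-48).
Simplifying: h(y) = y^3 - y^2 + 32*y - 48.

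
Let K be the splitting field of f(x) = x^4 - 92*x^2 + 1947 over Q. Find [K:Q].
[K:Q] = 4

f factors as (x^2 - 59)(x^2 - 33); the splitting field is K = Q(sqrt(59), sqrt(33)). Since 59, 33, and 1947 are all non-squares in Q, the three subfields Q(sqrt(59)), Q(sqrt(33)), Q(sqrt(1947)) are distinct degree-2 extensions, so [K:Q] = 4 (Klein four Galois group).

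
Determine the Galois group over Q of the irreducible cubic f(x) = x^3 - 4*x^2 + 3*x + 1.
Gal(K/Q) = A_3 (cyclic of order 3)

Compute the discriminant of x^3 + (-4)*x^2 + (3)*x + (1): Δ = 49. Since Δ is a perfect square (Δ = 7^2), the Galois group is contained in A_3. Irreducibility forces the group to be transitive on three roots, so Gal = A_3.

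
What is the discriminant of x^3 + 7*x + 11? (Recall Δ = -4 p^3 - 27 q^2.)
Δ = -4639

For a depressed cubic x^3 + p x + q the discriminant is Δ = -4 p^3 - 27 q^2 = -4*(7)^3 - 27*(11)^2 = -1372 - 3267 = -4639.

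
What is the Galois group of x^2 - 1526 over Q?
Gal(K/Q) = Z/2Z (cyclic of order 2)

x^2 - 1526 is irreducible over Q since 1526 is not a rational square. The splitting field Q(sqrt(1526)) has degree 2 over Q, and its unique nontrivial automorphism is sqrt(1526) ↦ -sqrt(1526). Hence Gal(Q(sqrt(1526))/Q) = Z/2Z.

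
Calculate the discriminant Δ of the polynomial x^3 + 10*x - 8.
Δ = -5728

For a depressed cubic x^3 + p x + q the discriminant is Δ = -4 p^3 - 27 q^2 = -4*(10)^3 - 27*(-8)^2 = -4000 - 1728 = -5728.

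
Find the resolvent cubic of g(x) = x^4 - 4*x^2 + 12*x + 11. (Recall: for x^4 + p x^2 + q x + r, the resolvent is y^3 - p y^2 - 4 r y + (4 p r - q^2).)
h(y) = y^3 + 4*y^2 - 44*y - 320

Identify coefficients: p = -4, q = 12, r = 11.
Plug into h(y) = y^3 - p y^2 - 4 r y + (4 p r - q^2):
  h(y) = y^3 - (-4) y^2 - 4*(11) y + (4*(-4)*(11) - (12)^2)
       = y^3 + (4) y^2 + (-44) y + (-320).
Simplifying: h(y) = y^3 + 4*y^2 - 44*y - 320.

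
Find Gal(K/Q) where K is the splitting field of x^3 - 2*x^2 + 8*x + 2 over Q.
Gal(K/Q) = S_3 (symmetric group of order 6)

Compute the discriminant of x^3 + (-2)*x^2 + (8)*x + (2): Δ = -2412. Since Δ is not a rational square, the Galois group is not contained in A_3; it must be the full S_3 (irreducibility of the cubic rules out anything smaller).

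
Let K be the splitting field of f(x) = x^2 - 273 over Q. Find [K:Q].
[K:Q] = 2

The polynomial x^2 - 273 is irreducible over Q since 273 is not a perfect square. Its splitting field is Q(sqrt(273)), which has degree 2 over Q.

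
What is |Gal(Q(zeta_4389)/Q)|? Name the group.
|Gal(Q(zeta_4389)/Q)| = phi(4389) = 2160; group ≅ (Z/4389Z)^* ≅ Z/2Z × Z/6Z × Z/10Z × Z/18Z

The n-th cyclotomic polynomial Φ_4389(x) is the minimal polynomial of zeta_4389 over Q and has degree phi(4389) = 2160. So Q(zeta_4389) is a degree-2160 Galois extension with Galois group (Z/4389Z)^*. By CRT, (Z/4389Z)^* ≅ (Z/3Z)^* × (Z/7Z)^* × (Z/11Z)^* × (Z/19Z)^*. Each prime-power unit group is (Z/3Z)^* ≅ Z/2Z; (Z/7Z)^* ≅ Z/6Z; (Z/11Z)^* ≅ Z/10Z; (Z/19Z)^* ≅ Z/18Z. Hence Gal(Q(zeta_4389)/Q) ≅ Z/2Z × Z/6Z × Z/10Z × Z/18Z.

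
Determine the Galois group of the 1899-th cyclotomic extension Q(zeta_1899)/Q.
|Gal(Q(zeta_1899)/Q)| = phi(1899) = 1260; group ≅ (Z/1899Z)^* ≅ Z/6Z × Z/210Z

The n-th cyclotomic polynomial Φ_1899(x) is the minimal polynomial of zeta_1899 over Q and has degree phi(1899) = 1260. So Q(zeta_1899) is a degree-1260 Galois extension with Galois group (Z/1899Z)^*. By CRT, (Z/1899Z)^* ≅ (Z/9Z)^* × (Z/211Z)^*. Each prime-power unit group is (Z/9Z)^* ≅ Z/6Z; (Z/211Z)^* ≅ Z/210Z. Hence Gal(Q(zeta_1899)/Q) ≅ Z/6Z × Z/210Z.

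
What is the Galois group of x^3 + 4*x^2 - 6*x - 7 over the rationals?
Gal(K/Q) = S_3 (symmetric group of order 6)

Compute the discriminant of x^3 + (4)*x^2 + (-6)*x + (-7): Δ = 4933. Since Δ is not a rational square, the Galois group is not contained in A_3; it must be the full S_3 (irreducibility of the cubic rules out anything smaller).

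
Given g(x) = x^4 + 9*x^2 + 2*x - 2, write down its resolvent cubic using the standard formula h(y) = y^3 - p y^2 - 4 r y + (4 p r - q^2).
h(y) = y^3 - 9*y^2 + 8*y - 76

Identify coefficients: p = 9, q = 2, r = -2.
Plug into h(y) = y^3 - p y^2 - 4 r y + (4 p r - q^2):
  h(y) = y^3 - (9) y^2 - 4*(-2) y + (4*(9)*(-2) - (2)^2)
       = y^3 + (-9) y^2 + (8) y + (-76).
Simplifying: h(y) = y^3 - 9*y^2 + 8*y - 76.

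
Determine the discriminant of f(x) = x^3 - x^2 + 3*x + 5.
Δ = -1024

For x^3 + a x^2 + b x + c the discriminant is Δ = 18 a b c - 4 a^3 c + a^2 b^2 - 4 b^3 - 27 c^2.
Plug a = -1, b = 3, c = 5:
  18*(-1)*(3)*(5) - 4*(-1)^3*(5) + (-1)^2*(3)^2 - 4*(3)^3 - 27*(5)^2
  = -270 + (20) + 9 + (-108) + (-675)
  = -1024.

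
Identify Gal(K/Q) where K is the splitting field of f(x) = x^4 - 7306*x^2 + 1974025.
Gal(K/Q) = Z/2Z (cyclic of order 2)

f factors as (x^2 - 281)(x^2 - 7025), so the splitting field is K = Q(sqrt(281), sqrt(7025)). The squarefree part of 281 is 281 and the squarefree part of 7025 is also 281, so sqrt(281) and sqrt(7025) are both rational multiples of sqrt(281). Hence Q(sqrt(281)) = Q(sqrt(7025)) = Q(sqrt(281)), and the splitting field collapses to a single degree-2 extension with Galois group Z/2Z.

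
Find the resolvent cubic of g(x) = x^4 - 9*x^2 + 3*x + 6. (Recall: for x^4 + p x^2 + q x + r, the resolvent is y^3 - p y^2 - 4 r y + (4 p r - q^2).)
h(y) = y^3 + 9*y^2 - 24*y - 225

Identify coefficients: p = -9, q = 3, r = 6.
Plug into h(y) = y^3 - p y^2 - 4 r y + (4 p r - q^2):
  h(y) = y^3 - (-9) y^2 - 4*(6) y + (4*(-9)*(6) - (3)^2)
       = y^3 + (9) y^2 + (-24) y + (-225).
Simplifying: h(y) = y^3 + 9*y^2 - 24*y - 225.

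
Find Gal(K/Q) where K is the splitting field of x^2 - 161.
Gal(K/Q) = Z/2Z (cyclic of order 2)

x^2 - 161 is irreducible over Q since 161 is not a rational square. The splitting field Q(sqrt(161)) has degree 2 over Q, and its unique nontrivial automorphism is sqrt(161) ↦ -sqrt(161). Hence Gal(Q(sqrt(161))/Q) = Z/2Z.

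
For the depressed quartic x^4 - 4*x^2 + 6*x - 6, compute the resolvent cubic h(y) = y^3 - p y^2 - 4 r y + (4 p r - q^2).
h(y) = y^3 + 4*y^2 + 24*y + 60

Identify coefficients: p = -4, q = 6, r = -6.
Plug into h(y) = y^3 - p y^2 - 4 r y + (4 p r - q^2):
  h(y) = y^3 - (-4) y^2 - 4*(-6) y + (4*(-4)*(-6) - (6)^2)
       = y^3 + (4) y^2 + (24) y + (60).
Simplifying: h(y) = y^3 + 4*y^2 + 24*y + 60.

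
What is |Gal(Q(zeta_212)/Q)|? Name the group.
|Gal(Q(zeta_212)/Q)| = phi(212) = 104; group ≅ (Z/212Z)^* ≅ Z/2Z × Z/52Z

The n-th cyclotomic polynomial Φ_212(x) is the minimal polynomial of zeta_212 over Q and has degree phi(212) = 104. So Q(zeta_212) is a degree-104 Galois extension with Galois group (Z/212Z)^*. By CRT, (Z/212Z)^* ≅ (Z/4Z)^* × (Z/53Z)^*. Each prime-power unit group is (Z/4Z)^* ≅ Z/2Z; (Z/53Z)^* ≅ Z/52Z. Hence Gal(Q(zeta_212)/Q) ≅ Z/2Z × Z/52Z.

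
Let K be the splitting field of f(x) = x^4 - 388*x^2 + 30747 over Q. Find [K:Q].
[K:Q] = 4

f factors as (x^2 - 111)(x^2 - 277); the splitting field is K = Q(sqrt(111), sqrt(277)). Since 111, 277, and 30747 are all non-squares in Q, the three subfields Q(sqrt(111)), Q(sqrt(277)), Q(sqrt(30747)) are distinct degree-2 extensions, so [K:Q] = 4 (Klein four Galois group).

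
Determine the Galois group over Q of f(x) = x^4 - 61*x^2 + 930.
Gal(K/Q) = V_4 (Klein four-group, Z/2Z × Z/2Z)

f factors as (x^2 - 30)(x^2 - 31), so the splitting field is K = Q(sqrt(30), sqrt(31)). The elements 30, 31, 930 are all non-squares in Q, so sqrt(30) and sqrt(31) generate independent quadratic extensions. Thus [K:Q] = 4 and Gal(K/Q) is generated by the two order-2 automorphisms sqrt(30) ↦ -sqrt(30) and sqrt(31) ↦ -sqrt(31), giving V_4.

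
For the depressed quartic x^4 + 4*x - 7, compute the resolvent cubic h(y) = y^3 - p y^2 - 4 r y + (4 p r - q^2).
h(y) = y^3 + 28*y - 16

Identify coefficients: p = 0, q = 4, r = -7.
Plug into h(y) = y^3 - p y^2 - 4 r y + (4 p r - q^2):
  h(y) = y^3 - (0) y^2 - 4*(-7) y + (4*(0)*(-7) - (4)^2)
       = y^3 + (0) y^2 + (28) y + (-16).
Simplifying: h(y) = y^3 + 28*y - 16.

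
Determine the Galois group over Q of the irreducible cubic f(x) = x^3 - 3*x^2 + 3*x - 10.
Gal(K/Q) = S_3 (symmetric group of order 6)

Compute the discriminant of x^3 + (-3)*x^2 + (3)*x + (-10): Δ = -2187. Since Δ is not a rational square, the Galois group is not contained in A_3; it must be the full S_3 (irreducibility of the cubic rules out anything smaller).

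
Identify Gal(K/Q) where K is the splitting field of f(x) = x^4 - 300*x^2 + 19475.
Gal(K/Q) = V_4 (Klein four-group, Z/2Z × Z/2Z)

f factors as (x^2 - 205)(x^2 - 95), so the splitting field is K = Q(sqrt(205), sqrt(95)). The elements 205, 95, 19475 are all non-squares in Q, so sqrt(205) and sqrt(95) generate independent quadratic extensions. Thus [K:Q] = 4 and Gal(K/Q) is generated by the two order-2 automorphisms sqrt(205) ↦ -sqrt(205) and sqrt(95) ↦ -sqrt(95), giving V_4.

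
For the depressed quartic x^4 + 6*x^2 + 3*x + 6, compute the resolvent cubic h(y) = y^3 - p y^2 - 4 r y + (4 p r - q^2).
h(y) = y^3 - 6*y^2 - 24*y + 135

Identify coefficients: p = 6, q = 3, r = 6.
Plug into h(y) = y^3 - p y^2 - 4 r y + (4 p r - q^2):
  h(y) = y^3 - (6) y^2 - 4*(6) y + (4*(6)*(6) - (3)^2)
       = y^3 + (-6) y^2 + (-24) y + (135).
Simplifying: h(y) = y^3 - 6*y^2 - 24*y + 135.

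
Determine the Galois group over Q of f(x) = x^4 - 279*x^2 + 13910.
Gal(K/Q) = V_4 (Klein four-group, Z/2Z × Z/2Z)

f factors as (x^2 - 65)(x^2 - 214), so the splitting field is K = Q(sqrt(65), sqrt(214)). The elements 65, 214, 13910 are all non-squares in Q, so sqrt(65) and sqrt(214) generate independent quadratic extensions. Thus [K:Q] = 4 and Gal(K/Q) is generated by the two order-2 automorphisms sqrt(65) ↦ -sqrt(65) and sqrt(214) ↦ -sqrt(214), giving V_4.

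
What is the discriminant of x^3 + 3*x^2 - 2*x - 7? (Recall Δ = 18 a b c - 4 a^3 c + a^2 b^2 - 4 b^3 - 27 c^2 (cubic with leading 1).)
Δ = 257

For x^3 + a x^2 + b x + c the discriminant is Δ = 18 a b c - 4 a^3 c + a^2 b^2 - 4 b^3 - 27 c^2.
Plug a = 3, b = -2, c = -7:
  18*(3)*(-2)*(-7) - 4*(3)^3*(-7) + (3)^2*(-2)^2 - 4*(-2)^3 - 27*(-7)^2
  = 756 + (756) + 36 + (32) + (-1323)
  = 257.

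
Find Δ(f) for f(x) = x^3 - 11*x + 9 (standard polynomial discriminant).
Δ = 3137

For a depressed cubic x^3 + p x + q the discriminant is Δ = -4 p^3 - 27 q^2 = -4*(-11)^3 - 27*(9)^2 = 5324 - 2187 = 3137.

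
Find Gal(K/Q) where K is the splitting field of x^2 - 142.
Gal(K/Q) = Z/2Z (cyclic of order 2)

x^2 - 142 is irreducible over Q since 142 is not a rational square. The splitting field Q(sqrt(142)) has degree 2 over Q, and its unique nontrivial automorphism is sqrt(142) ↦ -sqrt(142). Hence Gal(Q(sqrt(142))/Q) = Z/2Z.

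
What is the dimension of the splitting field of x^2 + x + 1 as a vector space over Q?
[K:Q] = 2

The discriminant of x^2 + (1)*x + (1) is b^2 - 4c = 1 - (4) = -3. Since -3 is not a perfect square in Q, the polynomial is irreducible over Q. Its two roots generate a degree-2 extension, so [K:Q] = 2.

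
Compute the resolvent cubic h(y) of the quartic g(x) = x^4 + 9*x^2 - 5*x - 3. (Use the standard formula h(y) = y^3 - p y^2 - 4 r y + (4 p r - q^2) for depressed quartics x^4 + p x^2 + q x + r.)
h(y) = y^3 - 9*y^2 + 12*y - 133

Identify coefficients: p = 9, q = -5, r = -3.
Plug into h(y) = y^3 - p y^2 - 4 r y + (4 p r - q^2):
  h(y) = y^3 - (9) y^2 - 4*(-3) y + (4*(9)*(-3) - (-5)^2)
       = y^3 + (-9) y^2 + (12) y + (-133).
Simplifying: h(y) = y^3 - 9*y^2 + 12*y - 133.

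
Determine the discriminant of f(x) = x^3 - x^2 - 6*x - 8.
Δ = -1724

For x^3 + a x^2 + b x + c the discriminant is Δ = 18 a b c - 4 a^3 c + a^2 b^2 - 4 b^3 - 27 c^2.
Plug a = -1, b = -6, c = -8:
  18*(-1)*(-6)*(-8) - 4*(-1)^3*(-8) + (-1)^2*(-6)^2 - 4*(-6)^3 - 27*(-8)^2
  = -864 + (-32) + 36 + (864) + (-1728)
  = -1724.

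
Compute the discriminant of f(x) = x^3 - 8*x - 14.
Δ = -3244

For a depressed cubic x^3 + p x + q the discriminant is Δ = -4 p^3 - 27 q^2 = -4*(-8)^3 - 27*(-14)^2 = 2048 - 5292 = -3244.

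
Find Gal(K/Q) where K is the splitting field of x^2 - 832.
Gal(K/Q) = Z/2Z (cyclic of order 2)

x^2 - 832 is irreducible over Q since 832 is not a rational square. The splitting field Q(sqrt(832)) has degree 2 over Q, and its unique nontrivial automorphism is sqrt(832) ↦ -sqrt(832). Hence Gal(Q(sqrt(832))/Q) = Z/2Z.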